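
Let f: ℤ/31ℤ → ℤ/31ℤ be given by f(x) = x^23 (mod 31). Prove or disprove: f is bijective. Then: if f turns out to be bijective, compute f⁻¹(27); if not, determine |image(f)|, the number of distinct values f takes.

Since 31 is prime, the nonzero elements of ℤ/31ℤ form a cyclic group of order 30.
As gcd(23, 30) = 1, raising to the 23rd power is a bijection on this group: if s^23 ≡ t^23 then (st^{−1})^23 = 1, and the only element of order dividing gcd(23, 30) = 1 is 1, so s = t.
With f(0) = 0 this makes f injective on all of ℤ/31ℤ, hence bijective (finite equal-size domain and codomain). In particular f is bijective.
Since f is bijective, we find the preimage of 27. The inverse of x ↦ x^23 on (ℤ/31ℤ)^× is x ↦ x^17, because 23·17 = 391 = 13·30 + 1 ≡ 1 (mod 30) and x^{30} = 1 for x ≠ 0 (Fermat). So f⁻¹(27) = 27^17 mod 31.
Repeated squaring mod 31: 27^1 ≡ 27, 27^2 ≡ 27² = 729 ≡ 16, 27^4 ≡ 16² = 256 ≡ 8, 27^8 ≡ 8² = 64 ≡ 2, 27^16 ≡ 2² = 4. Since 17 = 16 + 1, 27^17 ≡ 4·27: 4·27 = 108 ≡ 15. So 27^17 ≡ 15 (mod 31).
Hence f⁻¹(27) = 15.

15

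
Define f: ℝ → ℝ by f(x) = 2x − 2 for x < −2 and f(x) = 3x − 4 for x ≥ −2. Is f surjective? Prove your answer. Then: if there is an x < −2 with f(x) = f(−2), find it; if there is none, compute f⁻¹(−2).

Both pieces are strictly increasing (slopes 2 and 3), so each is injective on its own interval.
The left piece maps (−∞, −2) onto (−∞, −6); the right piece maps [−2, ∞) onto [−10, ∞).
The union (−∞, −6) ∪ [−10, ∞) covers ℝ, so f is surjective.
For the follow-up: the images overlap, so an x < −2 with f(x) = f(−2) exists. f(−2) = −10; solving 2x − 2 = −10 for x < −2 gives x = (−10 + 2)/2 = −4.

-4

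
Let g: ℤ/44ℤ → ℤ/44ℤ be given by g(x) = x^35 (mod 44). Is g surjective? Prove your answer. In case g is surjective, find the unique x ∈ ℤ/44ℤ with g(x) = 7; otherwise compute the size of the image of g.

g(1) = 1^35 = 1.
g(5): Repeated squaring mod 44: 5^1 ≡ 5, 5^2 ≡ 5² = 25, 5^4 ≡ 25² = 625 ≡ 9, 5^8 ≡ 9² = 81 ≡ 37, 5^16 ≡ 37² = 1369 ≡ 5, 5^32 ≡ 5² = 25. Since 35 = 32 + 2 + 1, 5^35 ≡ 25·25·5: 25·25 = 625 ≡ 9, then 9·5 = 45 ≡ 1. So 5^35 ≡ 1 (mod 44).
So g(1) = g(5) = 1 while 1 ≠ 5, therefore g is not injective.
A non-injective map from the 44-element set ℤ/44ℤ to itself takes at most 43 distinct values, so it cannot be surjective. Thus g is not surjective.
Since g is not surjective, we determine |image(g)|. Computing x^35 mod 44 for each x (by repeated squaring, reducing mod 44 at every step), the values g(0), g(1), …, g(43) are: 0, 1, 32, 23, 12, 1, 32, 43, 32, 1, 32, 11, 12, 21, 12, 23, 12, 21, 32, 43, 12, 21, 0, 23, 32, 1, 12, 23, 32, 21, 32, 23, 32, 33, 12, 43, 12, 1, 12, 43, 32, 21, 12, 43.
The distinct values are {0, 1, 11, 12, 21, 23, 32, 33, 43}; there are 9 of them.

9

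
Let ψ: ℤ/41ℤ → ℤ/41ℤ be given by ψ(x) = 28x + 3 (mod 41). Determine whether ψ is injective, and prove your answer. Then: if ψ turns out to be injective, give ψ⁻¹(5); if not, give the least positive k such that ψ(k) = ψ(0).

3

Recall: injectivity means: for all a, b in the domain, ψ(a) = ψ(b) implies a = b.
If ψ(a) = ψ(b), then 28a ≡ 28b (mod 41). Because gcd(28, 41) = 1, we may cancel 28 to get a ≡ b (mod 41).
Hence ψ is injective.
We now compute 28⁻¹ mod 41 explicitly. Euclid's algorithm: 41 = 1·28 + 13, 28 = 2·13 + 2, 13 = 6·2 + 1; back-substituting gives 1 = 22·28 − 15·41, so 28⁻¹ ≡ 22 (mod 41).
Since ψ is injective, we compute ψ⁻¹(5): solve 28x + 3 ≡ 5 (mod 41), i.e. 28x ≡ 2 (mod 41).
Multiplying by 28⁻¹ = 22 gives x ≡ 22·2 = 44 = 1·41 + 3 ≡ 3 (mod 41).
Check: ψ(3) = 28·3 + 3 = 87 = 2·41 + 5 ≡ 5 (mod 41).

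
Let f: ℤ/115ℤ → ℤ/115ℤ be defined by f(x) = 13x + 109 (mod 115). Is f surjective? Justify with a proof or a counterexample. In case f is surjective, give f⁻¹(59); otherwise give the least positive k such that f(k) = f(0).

Since gcd(13, 115) = 1, 13 is invertible modulo 115. Euclid's algorithm: 115 = 8·13 + 11, 13 = 1·11 + 2, 11 = 5·2 + 1; back-substituting gives 1 = 62·13 − 7·115, so 13⁻¹ ≡ 62 (mod 115).
Then y ↦ 62(y − 109) is a two-sided inverse to f, so every y ∈ ℤ/115ℤ has a preimage.
Thus f is surjective.
Since f is surjective, we compute f⁻¹(59): solve 13x + 109 ≡ 59 (mod 115), i.e. 13x ≡ 65 (mod 115).
Multiplying by 13⁻¹ = 62 gives x ≡ 62·65 = 4030 = 35·115 + 5 ≡ 5 (mod 115).
Check: f(5) = 13·5 + 109 = 174 = 1·115 + 59 ≡ 59 (mod 115).

5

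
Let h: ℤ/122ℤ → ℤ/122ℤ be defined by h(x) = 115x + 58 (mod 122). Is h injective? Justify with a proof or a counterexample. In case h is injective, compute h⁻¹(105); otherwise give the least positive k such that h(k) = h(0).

63

Recall that injectivity means: for all s, t in the domain, h(s) = h(t) implies s = t.
If h(s) = h(t), then 115s ≡ 115t (mod 122). Because gcd(115, 122) = 1, we may cancel 115 to get s ≡ t (mod 122).
Therefore h is injective.
We now compute 115⁻¹ mod 122 explicitly. Euclid's algorithm: 122 = 1·115 + 7, 115 = 16·7 + 3, 7 = 2·3 + 1; back-substituting gives 1 = 87·115 − 82·122, so 115⁻¹ ≡ 87 (mod 122).
Since h is injective, we compute h⁻¹(105): solve 115x + 58 ≡ 105 (mod 122), i.e. 115x ≡ 47 (mod 122).
Multiplying by 115⁻¹ = 87 gives x ≡ 87·47 = 4089 = 33·122 + 63 ≡ 63 (mod 122).
Check: h(63) = 115·63 + 58 = 7303 = 59·122 + 105 ≡ 105 (mod 122).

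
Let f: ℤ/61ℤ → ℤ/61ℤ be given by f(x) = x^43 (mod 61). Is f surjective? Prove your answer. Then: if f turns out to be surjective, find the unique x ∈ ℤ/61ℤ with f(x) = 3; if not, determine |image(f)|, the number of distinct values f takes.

52

Since 61 is prime, the nonzero elements of ℤ/61ℤ form a cyclic group of order 60.
As gcd(43, 60) = 1, raising to the 43rd power is a bijection on this group: if u^43 ≡ v^43 then (uv^{−1})^43 = 1, and the only element of order dividing gcd(43, 60) = 1 is 1, so u = v.
With f(0) = 0 this makes f injective on all of ℤ/61ℤ, hence bijective (finite equal-size domain and codomain). In particular f is surjective.
Since f is surjective, we find the preimage of 3. The inverse of x ↦ x^43 on (ℤ/61ℤ)^× is x ↦ x^7, because 43·7 = 301 = 5·60 + 1 ≡ 1 (mod 60) and x^{60} = 1 for x ≠ 0 (Fermat). So f⁻¹(3) = 3^7 mod 61.
Repeated squaring mod 61: 3^1 ≡ 3, 3^2 ≡ 3² = 9, 3^4 ≡ 9² = 81 ≡ 20. Since 7 = 4 + 2 + 1, 3^7 ≡ 20·9·3: 20·9 = 180 ≡ 58, then 58·3 = 174 ≡ 52. So 3^7 ≡ 52 (mod 61).
Hence f⁻¹(3) = 52.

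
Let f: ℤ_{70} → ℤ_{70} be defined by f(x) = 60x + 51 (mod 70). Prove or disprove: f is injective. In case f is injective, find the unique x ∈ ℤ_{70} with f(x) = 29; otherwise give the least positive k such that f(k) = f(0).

7

By definition, f is injective if f(x_1) = f(x_2) implies x_1 = x_2.
We have gcd(60, 70) = 10 > 1. Taking x_1 = 0 and x_2 = 7: f(0) = 51 and f(7) = 60·7 + 51 = 471 ≡ 51 (mod 70).
So f(0) = f(7) while 0 ≠ 7, hence f is not injective.
Since f is not injective, we find the least positive k with f(k) = f(0): this means 60k ≡ 0 (mod 70), i.e. 70 ∣ 60k. Since gcd(60, 70) = 10, dividing through by 10 this holds exactly when 7 ∣ 6k, and as gcd(6, 7) = 1, exactly when 7 ∣ k.
The smallest positive such k is 7.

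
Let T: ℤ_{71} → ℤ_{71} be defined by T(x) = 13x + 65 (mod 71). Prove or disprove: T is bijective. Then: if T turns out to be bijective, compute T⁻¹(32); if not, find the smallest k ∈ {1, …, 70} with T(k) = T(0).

63

If T(u) = T(v), then 13u ≡ 13v (mod 71). Because gcd(13, 71) = 1, we may cancel 13 to get u ≡ v (mod 71).
We now compute 13⁻¹ mod 71 explicitly. Euclid's algorithm: 71 = 5·13 + 6, 13 = 2·6 + 1; back-substituting gives 1 = 11·13 − 2·71, so 13⁻¹ ≡ 11 (mod 71).
For any y ∈ ℤ_{71}, x = 11(y − 65) mod 71 satisfies T(x) = 13·11(y − 65) + 65 ≡ y (since 13·11 ≡ 1 mod 71). So every y has a preimage.
Thus T is bijective.
Since T is bijective, we compute T⁻¹(32): solve 13x + 65 ≡ 32 (mod 71), i.e. 13x ≡ 38 (mod 71).
Multiplying by 13⁻¹ = 11 gives x ≡ 11·38 = 418 = 5·71 + 63 ≡ 63 (mod 71).
Check: T(63) = 13·63 + 65 = 884 = 12·71 + 32 ≡ 32 (mod 71).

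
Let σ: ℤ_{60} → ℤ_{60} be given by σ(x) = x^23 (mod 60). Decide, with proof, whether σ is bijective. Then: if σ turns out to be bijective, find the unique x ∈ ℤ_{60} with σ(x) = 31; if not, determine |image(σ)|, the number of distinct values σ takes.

45

σ(0) = 0^23 = 0.
σ(30): Repeated squaring mod 60: 30^1 ≡ 30, 30^2 ≡ 30² = 900 ≡ 0, 30^4 ≡ 0² = 0, 30^8 ≡ 0² = 0, 30^16 ≡ 0² = 0. Since 23 = 16 + 4 + 2 + 1, 30^23 ≡ 0·0·0·30: 0·0 = 0, then 0·0 = 0, then 0·30 = 0. So 30^23 ≡ 0 (mod 60).
So σ(0) = σ(30) = 0 while 0 ≠ 30, so σ is not injective, hence not bijective.
Since σ is not bijective, we determine |image(σ)|. Computing x^23 mod 60 for each x (by repeated squaring, reducing mod 60 at every step), the values σ(0), σ(1), …, σ(59) are: 0, 1, 8, 27, 4, 5, 36, 43, 32, 9, 40, 11, 48, 37, 44, 15, 16, 53, 12, 19, 20, 21, 28, 47, 24, 25, 56, 3, 52, 29, 0, 31, 8, 57, 4, 35, 36, 13, 32, 39, 40, 41, 48, 7, 44, 45, 16, 23, 12, 49, 20, 51, 28, 17, 24, 55, 56, 33, 52, 59.
The distinct values are {0, 1, 3, 4, 5, 7, 8, 9, 11, 12, 13, 15, 16, 17, 19, 20, 21, 23, 24, 25, 27, 28, 29, 31, 32, 33, 35, 36, 37, 39, 40, 41, 43, 44, 45, 47, 48, 49, 51, 52, 53, 55, 56, 57, 59}; there are 45 of them.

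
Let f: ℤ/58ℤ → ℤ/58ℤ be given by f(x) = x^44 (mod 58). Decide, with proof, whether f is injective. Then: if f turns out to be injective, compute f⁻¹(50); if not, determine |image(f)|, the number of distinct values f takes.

16

f(3): Repeated squaring mod 58: 3^1 ≡ 3, 3^2 ≡ 3² = 9, 3^4 ≡ 9² = 81 ≡ 23, 3^8 ≡ 23² = 529 ≡ 7, 3^16 ≡ 7² = 49, 3^32 ≡ 49² = 2401 ≡ 23. Since 44 = 32 + 8 + 4, 3^44 ≡ 23·7·23: 23·7 = 161 ≡ 45, then 45·23 = 1035 ≡ 49. So 3^44 ≡ 49 (mod 58).
f(7): Repeated squaring mod 58: 7^1 ≡ 7, 7^2 ≡ 7² = 49, 7^4 ≡ 49² = 2401 ≡ 23, 7^8 ≡ 23² = 529 ≡ 7, 7^16 ≡ 7² = 49, 7^32 ≡ 49² = 2401 ≡ 23. Since 44 = 32 + 8 + 4, 7^44 ≡ 23·7·23: 23·7 = 161 ≡ 45, then 45·23 = 1035 ≡ 49. So 7^44 ≡ 49 (mod 58).
So f(3) = f(7) = 49 while 3 ≠ 7, hence f is not injective.
Since f is not injective, we determine |image(f)|. Computing x^44 mod 58 for each x (by repeated squaring, reducing mod 58 at every step), the values f(0), f(1), …, f(57) are: 0, 1, 54, 49, 16, 25, 36, 49, 52, 23, 16, 53, 30, 53, 36, 7, 24, 1, 24, 45, 52, 23, 20, 7, 54, 45, 20, 25, 30, 29, 30, 25, 20, 45, 54, 7, 20, 23, 52, 45, 24, 1, 24, 7, 36, 53, 30, 53, 16, 23, 52, 49, 36, 25, 16, 49, 54, 1.
The distinct values are {0, 1, 7, 16, 20, 23, 24, 25, 29, 30, 36, 45, 49, 52, 53, 54}; there are 16 of them.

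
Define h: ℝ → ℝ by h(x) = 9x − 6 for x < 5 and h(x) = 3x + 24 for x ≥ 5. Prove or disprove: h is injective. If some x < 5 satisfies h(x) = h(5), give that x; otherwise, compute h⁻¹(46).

22/3

Both pieces are strictly increasing (slopes 9 and 3), so each is injective on its own interval.
The left piece maps (−∞, 5) onto (−∞, 39); the right piece maps [5, ∞) onto [39, ∞).
These images are disjoint, so no value is attained by both pieces. So h is injective.
Because the two images are disjoint, no x < 5 has h(x) = h(5), so we compute h⁻¹(46): 46 lies in [39, ∞), so solve 3x + 24 = 46: x = (46 − 24)/3 = 22/3.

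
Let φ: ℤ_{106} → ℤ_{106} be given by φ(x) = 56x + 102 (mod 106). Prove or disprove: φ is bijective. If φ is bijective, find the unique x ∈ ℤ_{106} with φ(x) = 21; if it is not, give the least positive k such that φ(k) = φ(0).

53

Recall: φ is injective when φ(s) = φ(t) forces s = t.
We have gcd(56, 106) = 2 > 1. Taking s = 0 and t = 53: φ(0) = 102 and φ(53) = 56·53 + 102 = 3070 ≡ 102 (mod 106).
So φ(0) = φ(53) while 0 ≠ 53, thus φ is not injective, hence not bijective.
Since φ is not bijective, we find the least positive k with φ(k) = φ(0): this means 56k ≡ 0 (mod 106), i.e. 106 ∣ 56k. Since gcd(56, 106) = 2, dividing through by 2 this holds exactly when 53 ∣ 28k, and as gcd(28, 53) = 1, exactly when 53 ∣ k.
The smallest positive such k is 53.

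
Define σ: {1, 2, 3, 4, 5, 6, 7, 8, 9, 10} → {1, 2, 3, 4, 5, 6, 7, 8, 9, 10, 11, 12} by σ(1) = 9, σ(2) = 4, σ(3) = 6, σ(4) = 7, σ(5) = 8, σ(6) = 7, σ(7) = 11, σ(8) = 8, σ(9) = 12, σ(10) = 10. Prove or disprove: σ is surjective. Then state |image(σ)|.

No element maps to 1, so σ is not surjective.
The image of σ is {4, 6, 7, 8, 9, 10, 11, 12}, which has 8 elements.

8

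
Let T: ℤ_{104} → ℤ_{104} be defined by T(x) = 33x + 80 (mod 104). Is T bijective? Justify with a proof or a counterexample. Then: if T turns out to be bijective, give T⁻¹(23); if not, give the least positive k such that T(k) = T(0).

If T(x_1) = T(x_2), then 33x_1 ≡ 33x_2 (mod 104). Because gcd(33, 104) = 1, we may cancel 33 to get x_1 ≡ x_2 (mod 104).
We now compute 33⁻¹ mod 104 explicitly. Euclid's algorithm: 104 = 3·33 + 5, 33 = 6·5 + 3, 5 = 1·3 + 2, 3 = 1·2 + 1; back-substituting gives 1 = 41·33 − 13·104, so 33⁻¹ ≡ 41 (mod 104).
For any y ∈ ℤ_{104}, x = 41(y − 80) mod 104 satisfies T(x) = 33·41(y − 80) + 80 ≡ y (since 33·41 ≡ 1 mod 104). So every y has a preimage.
So T is bijective.
Since T is bijective, we find T⁻¹(23): we need 33x ≡ 23 − 80 ≡ 47 (mod 104). Using 33⁻¹ = 41: x ≡ 41·47 = 1927 = 18·104 + 55, so x = 55.
Check: T(55) = 33·55 + 80 = 1895 = 18·104 + 23 ≡ 23 (mod 104).

55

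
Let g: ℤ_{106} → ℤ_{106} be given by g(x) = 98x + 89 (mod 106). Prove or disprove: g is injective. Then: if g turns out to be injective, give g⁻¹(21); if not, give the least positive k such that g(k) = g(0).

53

Recall that g is injective when g(a) = g(b) forces a = b.
We have gcd(98, 106) = 2 > 1. Taking a = 0 and b = 53: g(0) = 89 and g(53) = 98·53 + 89 = 5283 ≡ 89 (mod 106).
So g(0) = g(53) while 0 ≠ 53, therefore g is not injective.
Since g is not injective, we find the least positive k with g(k) = g(0): this means 98k ≡ 0 (mod 106), i.e. 106 ∣ 98k. Since gcd(98, 106) = 2, dividing through by 2 this holds exactly when 53 ∣ 49k, and as gcd(49, 53) = 1, exactly when 53 ∣ k.
The smallest positive such k is 53.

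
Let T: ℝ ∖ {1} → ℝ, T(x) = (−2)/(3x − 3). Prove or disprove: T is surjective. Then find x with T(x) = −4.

If T(x) = 0, cross-multiplying gives 3(−2) = 0(3x − 3), which simplifies to −6 = 0 — false.  So 0 has no preimage and T is not surjective.
Solving T(x) = −4: cross-multiplying gives −2 = −4(3x − 3), which rearranges to 12x = 14, so x = 7/6.

7/6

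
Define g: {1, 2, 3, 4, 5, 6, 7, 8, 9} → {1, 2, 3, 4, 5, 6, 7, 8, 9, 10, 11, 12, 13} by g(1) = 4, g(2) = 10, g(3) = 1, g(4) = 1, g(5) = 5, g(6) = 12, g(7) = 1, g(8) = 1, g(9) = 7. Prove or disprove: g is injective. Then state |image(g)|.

6

g(3) = 1 = g(4) with 3 ≠ 4, so g is not injective.
The image of g is {1, 4, 5, 7, 10, 12}, which has 6 elements.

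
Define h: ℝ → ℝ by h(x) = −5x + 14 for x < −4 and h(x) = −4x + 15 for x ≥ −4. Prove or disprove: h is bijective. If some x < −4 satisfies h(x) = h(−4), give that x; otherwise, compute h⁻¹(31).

-4

Both pieces are strictly decreasing (slopes −5 and −4), so each is injective on its own interval.
The left piece maps (−∞, −4) onto (34, ∞); the right piece maps [−4, ∞) onto (−∞, 31].
The images leave a gap (34 has no preimage), so h is not surjective, hence not bijective.
Because the two images are disjoint, no x < −4 has h(x) = h(−4), so we compute h⁻¹(31): 31 lies in (−∞, 31], so solve −4x + 15 = 31: x = (31 − 15)/(−4) = −4.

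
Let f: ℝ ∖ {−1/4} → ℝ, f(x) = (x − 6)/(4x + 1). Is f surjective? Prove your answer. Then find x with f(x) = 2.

If f(x) = 1/4, cross-multiplying gives 4(x − 6) = 1(4x + 1), which simplifies to −24 = 1 — false.  So 1/4 has no preimage and f is not surjective.
Solving f(x) = 2: cross-multiplying gives x − 6 = 2(4x + 1), which rearranges to −7x = 8, so x = −8/7.

-8/7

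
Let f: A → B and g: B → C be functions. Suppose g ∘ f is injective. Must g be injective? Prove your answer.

not injective

No. Take A = {0}, B = {0, 1, 2}, C = {0, 1, 2}, f(a) = a for each a ∈ A, and g(b) = 1 if b ∈ {1, 2} else g(b) = b.
Then g ∘ f = f is injective (A ⊂ B and f is the inclusion), but g(1) = g(2) = 1 with 1 ≠ 2, so g is not injective.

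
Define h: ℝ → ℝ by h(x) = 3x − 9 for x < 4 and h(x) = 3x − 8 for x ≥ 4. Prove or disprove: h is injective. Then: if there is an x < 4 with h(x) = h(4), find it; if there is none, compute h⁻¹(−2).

7/3

Both pieces are strictly increasing (slopes 3 and 3), so each is injective on its own interval.
The left piece maps (−∞, 4) onto (−∞, 3); the right piece maps [4, ∞) onto [4, ∞).
These images are disjoint, so no value is attained by both pieces. Therefore h is injective.
Because the two images are disjoint, no x < 4 has h(x) = h(4), so we compute h⁻¹(−2): −2 lies in (−∞, 3), so solve 3x − 9 = −2: x = (−2 + 9)/3 = 7/3.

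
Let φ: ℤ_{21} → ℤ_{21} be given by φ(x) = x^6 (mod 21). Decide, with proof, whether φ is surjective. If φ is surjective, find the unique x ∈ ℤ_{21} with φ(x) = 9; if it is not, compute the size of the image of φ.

4

φ(1) = 1^6 = 1.
φ(2): Repeated squaring mod 21: 2^1 ≡ 2, 2^2 ≡ 2² = 4, 2^4 ≡ 4² = 16. Since 6 = 4 + 2, 2^6 ≡ 16·4: 16·4 = 64 ≡ 1. So 2^6 ≡ 1 (mod 21).
So φ(1) = φ(2) = 1 while 1 ≠ 2, therefore φ is not injective.
A non-injective map from the 21-element set ℤ_{21} to itself takes at most 20 distinct values, so it cannot be surjective. Hence φ is not surjective.
Since φ is not surjective, we determine |image(φ)|. Computing x^6 mod 21 for each x (by repeated squaring, reducing mod 21 at every step), the values φ(0), φ(1), …, φ(20) are: 0, 1, 1, 15, 1, 1, 15, 7, 1, 15, 1, 1, 15, 1, 7, 15, 1, 1, 15, 1, 1.
The distinct values are {0, 1, 7, 15}; there are 4 of them.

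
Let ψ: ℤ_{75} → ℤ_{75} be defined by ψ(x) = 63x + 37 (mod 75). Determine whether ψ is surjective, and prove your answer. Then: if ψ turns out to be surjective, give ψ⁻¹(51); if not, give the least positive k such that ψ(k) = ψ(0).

By definition, ψ is surjective if every y in the codomain equals ψ(x) for some x in the domain.
Since gcd(63, 75) = 3, we have 63x ≡ 0 (mod 3) for all x, so ψ(x) ≡ 1 (mod 3).
But 0 ≢ 1 (mod 3), so 0 ∈ ℤ_{75} has no preimage. Therefore ψ is not surjective.
Since ψ is not surjective, we find the least positive k with ψ(k) = ψ(0): this means 63k ≡ 0 (mod 75), i.e. 75 ∣ 63k. Since gcd(63, 75) = 3, dividing through by 3 this holds exactly when 25 ∣ 21k, and as gcd(21, 25) = 1, exactly when 25 ∣ k.
The smallest positive such k is 25.

25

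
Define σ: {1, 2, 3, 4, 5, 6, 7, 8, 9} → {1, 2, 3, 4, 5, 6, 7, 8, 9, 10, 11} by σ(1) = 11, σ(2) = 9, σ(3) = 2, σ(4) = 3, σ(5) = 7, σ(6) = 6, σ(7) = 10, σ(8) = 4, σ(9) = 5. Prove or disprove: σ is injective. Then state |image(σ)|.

9

The values σ(1), …, σ(9) are 11, 9, 2, 3, 7, 6, 10, 4, 5 — all distinct.
So σ(u) = σ(v) only when u = v, and σ is injective.
The image of σ is {2, 3, 4, 5, 6, 7, 9, 10, 11}, which has 9 elements.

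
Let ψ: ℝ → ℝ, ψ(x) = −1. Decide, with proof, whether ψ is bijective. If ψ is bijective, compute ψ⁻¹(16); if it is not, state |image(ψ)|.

ψ(0) = −1 = ψ(1) with 0 ≠ 1, so ψ is not injective, hence not bijective.
Since ψ is not bijective, we state |image(ψ)|: the image of ψ is {−1}, which has 1 element.

1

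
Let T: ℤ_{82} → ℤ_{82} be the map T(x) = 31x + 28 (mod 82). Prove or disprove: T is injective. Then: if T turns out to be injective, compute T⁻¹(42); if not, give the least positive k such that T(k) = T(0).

56

Suppose T(u) = T(v) in ℤ_{82}. Then 31u + 28 ≡ 31v + 28 (mod 82), therefore 31(u − v) ≡ 0 (mod 82).
Since gcd(31, 82) = 1, 31 is invertible modulo 82, so u − v ≡ 0 (mod 82), i.e. u = v.
Therefore T is injective.
We now compute 31⁻¹ mod 82 explicitly. Euclid's algorithm: 82 = 2·31 + 20, 31 = 1·20 + 11, 20 = 1·11 + 9, 11 = 1·9 + 2, 9 = 4·2 + 1; back-substituting gives 1 = 45·31 − 17·82, so 31⁻¹ ≡ 45 (mod 82).
Since T is injective, we compute T⁻¹(42): solve 31x + 28 ≡ 42 (mod 82), i.e. 31x ≡ 14 (mod 82).
Multiplying by 31⁻¹ = 45 gives x ≡ 45·14 = 630 = 7·82 + 56 ≡ 56 (mod 82).
Check: T(56) = 31·56 + 28 = 1764 = 21·82 + 42 ≡ 42 (mod 82).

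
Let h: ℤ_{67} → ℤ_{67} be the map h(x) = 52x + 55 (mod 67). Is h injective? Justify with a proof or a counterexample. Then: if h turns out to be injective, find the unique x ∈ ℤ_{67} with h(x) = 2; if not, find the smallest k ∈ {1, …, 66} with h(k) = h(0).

8

Suppose h(x_1) = h(x_2) in ℤ_{67}. Then 52x_1 + 55 ≡ 52x_2 + 55 (mod 67), thus 52(x_1 − x_2) ≡ 0 (mod 67).
Since gcd(52, 67) = 1, 52 is invertible modulo 67, so x_1 − x_2 ≡ 0 (mod 67), i.e. x_1 = x_2.
Thus h is injective.
We now compute 52⁻¹ mod 67 explicitly. Euclid's algorithm: 67 = 1·52 + 15, 52 = 3·15 + 7, 15 = 2·7 + 1; back-substituting gives 1 = 58·52 − 45·67, so 52⁻¹ ≡ 58 (mod 67).
Since h is injective, we compute h⁻¹(2): solve 52x + 55 ≡ 2 (mod 67), i.e. 52x ≡ 14 (mod 67).
Multiplying by 52⁻¹ = 58 gives x ≡ 58·14 = 812 = 12·67 + 8 ≡ 8 (mod 67).
Check: h(8) = 52·8 + 55 = 471 = 7·67 + 2 ≡ 2 (mod 67).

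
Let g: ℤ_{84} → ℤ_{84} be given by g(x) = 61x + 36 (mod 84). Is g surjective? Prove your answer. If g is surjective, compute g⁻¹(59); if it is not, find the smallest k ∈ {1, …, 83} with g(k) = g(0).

83

Recall: g is surjective if every y in the codomain equals g(x) for some x in the domain.
Since gcd(61, 84) = 1, 61 is invertible modulo 84. Euclid's algorithm: 84 = 1·61 + 23, 61 = 2·23 + 15, 23 = 1·15 + 8, 15 = 1·8 + 7, 8 = 1·7 + 1; back-substituting gives 1 = 73·61 − 53·84, so 61⁻¹ ≡ 73 (mod 84).
For any y ∈ ℤ_{84}, x = 73(y − 36) mod 84 satisfies g(x) = 61·73(y − 36) + 36 ≡ y (since 61·73 ≡ 1 mod 84). So every y has a preimage.
Hence g is surjective.
Since g is surjective, we find g⁻¹(59): we need 61x ≡ 59 − 36 ≡ 23 (mod 84). Using 61⁻¹ = 73: x ≡ 73·23 = 1679 = 19·84 + 83, so x = 83.
Check: g(83) = 61·83 + 36 = 5099 = 60·84 + 59 ≡ 59 (mod 84).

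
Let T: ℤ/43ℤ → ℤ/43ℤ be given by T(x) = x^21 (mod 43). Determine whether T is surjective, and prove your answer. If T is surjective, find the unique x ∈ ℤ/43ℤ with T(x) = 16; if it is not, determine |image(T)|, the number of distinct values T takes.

3

T(2): Repeated squaring mod 43: 2^1 ≡ 2, 2^2 ≡ 2² = 4, 2^4 ≡ 4² = 16, 2^8 ≡ 16² = 256 ≡ 41, 2^16 ≡ 41² = 1681 ≡ 4. Since 21 = 16 + 4 + 1, 2^21 ≡ 4·16·2: 4·16 = 64 ≡ 21, then 21·2 = 42. So 2^21 ≡ 42 (mod 43).
T(3): Repeated squaring mod 43: 3^1 ≡ 3, 3^2 ≡ 3² = 9, 3^4 ≡ 9² = 81 ≡ 38, 3^8 ≡ 38² = 1444 ≡ 25, 3^16 ≡ 25² = 625 ≡ 23. Since 21 = 16 + 4 + 1, 3^21 ≡ 23·38·3: 23·38 = 874 ≡ 14, then 14·3 = 42. So 3^21 ≡ 42 (mod 43).
So T(2) = T(3) = 42 while 2 ≠ 3, thus T is not injective.
A non-injective map from the 43-element set ℤ/43ℤ to itself takes at most 42 distinct values, so it cannot be surjective. Thus T is not surjective.
Since T is not surjective, we determine |image(T)|. Computing x^21 mod 43 for each x (by repeated squaring, reducing mod 43 at every step), the values T(0), T(1), …, T(42) are: 0, 1, 42, 42, 1, 42, 1, 42, 42, 1, 1, 1, 42, 1, 1, 1, 1, 1, 42, 42, 42, 1, 42, 1, 1, 1, 42, 42, 42, 42, 42, 1, 42, 42, 42, 1, 1, 42, 1, 42, 1, 1, 42.
The distinct values are {0, 1, 42}; there are 3 of them.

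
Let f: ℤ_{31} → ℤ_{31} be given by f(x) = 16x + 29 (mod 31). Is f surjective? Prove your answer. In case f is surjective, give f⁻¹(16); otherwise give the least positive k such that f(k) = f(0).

5

Recall that surjectivity means every element of the codomain has a preimage under f.
Since gcd(16, 31) = 1, 16 is invertible modulo 31. Euclid's algorithm: 31 = 1·16 + 15, 16 = 1·15 + 1; back-substituting gives 1 = 2·16 − 1·31, so 16⁻¹ ≡ 2 (mod 31).
For any y ∈ ℤ_{31}, x = 2(y − 29) mod 31 satisfies f(x) = 16·2(y − 29) + 29 ≡ y (since 16·2 ≡ 1 mod 31). So every y has a preimage.
Therefore f is surjective.
Since f is surjective, we find f⁻¹(16): we need 16x ≡ 16 − 29 ≡ 18 (mod 31). Using 16⁻¹ = 2: x ≡ 2·18 = 36 = 1·31 + 5, so x = 5.
Check: f(5) = 16·5 + 29 = 109 = 3·31 + 16 ≡ 16 (mod 31).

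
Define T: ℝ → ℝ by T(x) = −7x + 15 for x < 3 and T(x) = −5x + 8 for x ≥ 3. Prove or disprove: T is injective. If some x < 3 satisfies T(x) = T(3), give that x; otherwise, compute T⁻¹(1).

Both pieces are strictly decreasing (slopes −7 and −5), so each is injective on its own interval.
The left piece maps (−∞, 3) onto (−6, ∞); the right piece maps [3, ∞) onto (−∞, −7].
These images are disjoint, so no value is attained by both pieces. Hence T is injective.
Because the two images are disjoint, no x < 3 has T(x) = T(3), so we compute T⁻¹(1): 1 lies in (−6, ∞), so solve −7x + 15 = 1: x = (1 − 15)/(−7) = 2.

2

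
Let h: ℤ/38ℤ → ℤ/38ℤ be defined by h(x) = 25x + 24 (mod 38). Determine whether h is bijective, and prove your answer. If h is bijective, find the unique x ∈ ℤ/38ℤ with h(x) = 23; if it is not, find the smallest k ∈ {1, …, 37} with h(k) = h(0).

3

If h(u) = h(v), then 25u ≡ 25v (mod 38). Because gcd(25, 38) = 1, we may cancel 25 to get u ≡ v (mod 38).
We now compute 25⁻¹ mod 38 explicitly. Euclid's algorithm: 38 = 1·25 + 13, 25 = 1·13 + 12, 13 = 1·12 + 1; back-substituting gives 1 = 35·25 − 23·38, so 25⁻¹ ≡ 35 (mod 38).
Then y ↦ 35(y − 24) is a two-sided inverse to h, so every y ∈ ℤ/38ℤ has a preimage.
Hence h is bijective.
Since h is bijective, we find h⁻¹(23): we need 25x ≡ 23 − 24 ≡ 37 (mod 38). Using 25⁻¹ = 35: x ≡ 35·37 = 1295 = 34·38 + 3, so x = 3.
Check: h(3) = 25·3 + 24 = 99 = 2·38 + 23 ≡ 23 (mod 38).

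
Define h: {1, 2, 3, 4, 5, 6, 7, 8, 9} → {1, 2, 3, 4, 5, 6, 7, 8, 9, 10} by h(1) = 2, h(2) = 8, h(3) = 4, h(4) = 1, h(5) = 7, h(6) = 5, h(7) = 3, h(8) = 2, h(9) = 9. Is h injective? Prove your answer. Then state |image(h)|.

h(1) = 2 = h(8) with 1 ≠ 8, so h is not injective.
The image of h is {1, 2, 3, 4, 5, 7, 8, 9}, which has 8 elements.

8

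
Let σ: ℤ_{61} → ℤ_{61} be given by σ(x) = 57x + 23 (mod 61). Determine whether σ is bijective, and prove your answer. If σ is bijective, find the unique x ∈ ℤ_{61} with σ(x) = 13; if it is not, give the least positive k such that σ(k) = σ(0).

By definition, injectivity means: for all a, b in the domain, σ(a) = σ(b) implies a = b.
Suppose σ(a) = σ(b) in ℤ_{61}. Then 57a + 23 ≡ 57b + 23 (mod 61), so 57(a − b) ≡ 0 (mod 61).
Since gcd(57, 61) = 1, 57 is invertible modulo 61, therefore a − b ≡ 0 (mod 61), i.e. a = b.
We now compute 57⁻¹ mod 61 explicitly. Euclid's algorithm: 61 = 1·57 + 4, 57 = 14·4 + 1; back-substituting gives 1 = 15·57 − 14·61, so 57⁻¹ ≡ 15 (mod 61).
For any y ∈ ℤ_{61}, x = 15(y − 23) mod 61 satisfies σ(x) = 57·15(y − 23) + 23 ≡ y (since 57·15 ≡ 1 mod 61). So every y has a preimage.
Therefore σ is bijective.
Since σ is bijective, we compute σ⁻¹(13): solve 57x + 23 ≡ 13 (mod 61), i.e. 57x ≡ 51 (mod 61).
Multiplying by 57⁻¹ = 15 gives x ≡ 15·51 = 765 = 12·61 + 33 ≡ 33 (mod 61).
Check: σ(33) = 57·33 + 23 = 1904 = 31·61 + 13 ≡ 13 (mod 61).

33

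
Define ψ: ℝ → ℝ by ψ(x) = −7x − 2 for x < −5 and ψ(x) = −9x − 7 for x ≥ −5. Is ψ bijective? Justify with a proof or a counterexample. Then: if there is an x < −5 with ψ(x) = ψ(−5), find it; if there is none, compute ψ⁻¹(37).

Both pieces are strictly decreasing (slopes −7 and −9), so each is injective on its own interval.
The left piece maps (−∞, −5) onto (33, ∞); the right piece maps [−5, ∞) onto (−∞, 38].
These images overlap. In particular ψ(−5) = 38 (right piece), and solving −7x − 2 = 38 on the left piece gives x = −40/7 < −5.
So ψ(−40/7) = ψ(−5) with −40/7 ≠ −5, and ψ is not injective, hence not bijective. This x = −40/7 is the requested value below −5.

-40/7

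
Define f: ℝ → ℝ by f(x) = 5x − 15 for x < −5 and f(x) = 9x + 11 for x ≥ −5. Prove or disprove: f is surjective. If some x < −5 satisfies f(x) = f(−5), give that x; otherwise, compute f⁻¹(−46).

Both pieces are strictly increasing (slopes 5 and 9), so each is injective on its own interval.
The left piece maps (−∞, −5) onto (−∞, −40); the right piece maps [−5, ∞) onto [−34, ∞).
The union (−∞, −40) ∪ [−34, ∞) omits the interval between −40 and −34; in particular −40 has no preimage. So f is not surjective.
Because the two images are disjoint, no x < −5 has f(x) = f(−5), so we compute f⁻¹(−46): −46 lies in (−∞, −40), so solve 5x − 15 = −46: x = (−46 + 15)/5 = −31/5.

-31/5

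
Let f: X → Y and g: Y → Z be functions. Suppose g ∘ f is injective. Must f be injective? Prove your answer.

Suppose f(x_1) = f(x_2). Applying g: (g ∘ f)(x_1) = (g ∘ f)(x_2). Since g ∘ f is injective, x_1 = x_2. Thus f is injective.

injective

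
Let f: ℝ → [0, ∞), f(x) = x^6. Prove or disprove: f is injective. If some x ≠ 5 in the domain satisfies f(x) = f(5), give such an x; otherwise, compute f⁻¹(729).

-5

f(5) = 15625 = (−5)^6 = f(−5) (since 6 is even), with 5 ≠ −5. So f is not injective.
For the follow-up, such an x exists: taking x = −5 ∈ ℝ gives f(−5) = 15625 = f(5) with −5 ≠ 5.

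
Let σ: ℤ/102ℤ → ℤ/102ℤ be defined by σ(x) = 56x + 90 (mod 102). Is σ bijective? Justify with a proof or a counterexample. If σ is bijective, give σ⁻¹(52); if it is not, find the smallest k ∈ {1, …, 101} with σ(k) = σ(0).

We have gcd(56, 102) = 2 > 1. Taking u = 0 and v = 51: σ(0) = 90 and σ(51) = 56·51 + 90 = 2946 ≡ 90 (mod 102).
So σ(0) = σ(51) while 0 ≠ 51, so σ is not injective, hence not bijective.
Since σ is not bijective, we find the least positive k with σ(k) = σ(0): this means 56k ≡ 0 (mod 102), i.e. 102 ∣ 56k. Since gcd(56, 102) = 2, dividing through by 2 this holds exactly when 51 ∣ 28k, and as gcd(28, 51) = 1, exactly when 51 ∣ k.
The smallest positive such k is 51.

51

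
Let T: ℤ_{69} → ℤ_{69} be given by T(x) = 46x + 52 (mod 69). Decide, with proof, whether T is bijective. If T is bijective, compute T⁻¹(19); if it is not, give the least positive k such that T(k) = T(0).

3

We have gcd(46, 69) = 23 > 1. Taking s = 0 and t = 3: T(0) = 52 and T(3) = 46·3 + 52 = 190 ≡ 52 (mod 69).
So T(0) = T(3) while 0 ≠ 3, therefore T is not injective, hence not bijective.
Since T is not bijective, we find the least positive k with T(k) = T(0): this means 46k ≡ 0 (mod 69), i.e. 69 ∣ 46k. Since gcd(46, 69) = 23, dividing through by 23 this holds exactly when 3 ∣ 2k, and as gcd(2, 3) = 1, exactly when 3 ∣ k.
The smallest positive such k is 3.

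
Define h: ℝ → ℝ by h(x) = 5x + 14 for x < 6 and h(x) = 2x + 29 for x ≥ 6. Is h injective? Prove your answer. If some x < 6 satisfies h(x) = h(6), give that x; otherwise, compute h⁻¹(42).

27/5

Both pieces are strictly increasing (slopes 5 and 2), so each is injective on its own interval.
The left piece maps (−∞, 6) onto (−∞, 44); the right piece maps [6, ∞) onto [41, ∞).
These images overlap. In particular h(6) = 41 (right piece), and solving 5x + 14 = 41 on the left piece gives x = 27/5 < 6.
So h(27/5) = h(6) with 27/5 ≠ 6, and h is not injective. This x = 27/5 is the requested value below 6.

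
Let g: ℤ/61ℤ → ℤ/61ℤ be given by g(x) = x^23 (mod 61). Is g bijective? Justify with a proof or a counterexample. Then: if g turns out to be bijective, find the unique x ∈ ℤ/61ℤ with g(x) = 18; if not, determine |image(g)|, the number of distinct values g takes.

Since 61 is prime, the nonzero elements of ℤ/61ℤ form a cyclic group of order 60.
As gcd(23, 60) = 1, raising to the 23rd power is a bijection on this group: if x_1^23 ≡ x_2^23 then (x_1x_2^{−1})^23 = 1, and the only element of order dividing gcd(23, 60) = 1 is 1, so x_1 = x_2.
With g(0) = 0 this makes g injective on all of ℤ/61ℤ, hence bijective (finite equal-size domain and codomain). In particular g is bijective.
Since g is bijective, we find the preimage of 18. The inverse of x ↦ x^23 on (ℤ/61ℤ)^× is x ↦ x^47, because 23·47 = 1081 = 18·60 + 1 ≡ 1 (mod 60) and x^{60} = 1 for x ≠ 0 (Fermat). So g⁻¹(18) = 18^47 mod 61.
Repeated squaring mod 61: 18^1 ≡ 18, 18^2 ≡ 18² = 324 ≡ 19, 18^4 ≡ 19² = 361 ≡ 56, 18^8 ≡ 56² = 3136 ≡ 25, 18^16 ≡ 25² = 625 ≡ 15, 18^32 ≡ 15² = 225 ≡ 42. Since 47 = 32 + 8 + 4 + 2 + 1, 18^47 ≡ 42·25·56·19·18: 42·25 = 1050 ≡ 13, then 13·56 = 728 ≡ 57, then 57·19 = 1083 ≡ 46, then 46·18 = 828 ≡ 35. So 18^47 ≡ 35 (mod 61).
Hence g⁻¹(18) = 35.

35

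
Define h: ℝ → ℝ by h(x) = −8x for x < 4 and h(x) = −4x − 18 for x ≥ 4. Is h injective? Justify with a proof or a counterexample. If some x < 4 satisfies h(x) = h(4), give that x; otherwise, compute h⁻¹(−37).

19/4

Both pieces are strictly decreasing (slopes −8 and −4), so each is injective on its own interval.
The left piece maps (−∞, 4) onto (−32, ∞); the right piece maps [4, ∞) onto (−∞, −34].
These images are disjoint, so no value is attained by both pieces. Therefore h is injective.
Because the two images are disjoint, no x < 4 has h(x) = h(4), so we compute h⁻¹(−37): −37 lies in (−∞, −34], so solve −4x − 18 = −37: x = (−37 + 18)/(−4) = 19/4.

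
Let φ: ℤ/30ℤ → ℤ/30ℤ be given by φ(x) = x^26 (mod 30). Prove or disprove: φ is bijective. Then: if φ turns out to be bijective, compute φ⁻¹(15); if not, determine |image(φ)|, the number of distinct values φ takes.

12

φ(2): Repeated squaring mod 30: 2^1 ≡ 2, 2^2 ≡ 2² = 4, 2^4 ≡ 4² = 16, 2^8 ≡ 16² = 256 ≡ 16, 2^16 ≡ 16² = 256 ≡ 16. Since 26 = 16 + 8 + 2, 2^26 ≡ 16·16·4: 16·16 = 256 ≡ 16, then 16·4 = 64 ≡ 4. So 2^26 ≡ 4 (mod 30).
φ(8): Repeated squaring mod 30: 8^1 ≡ 8, 8^2 ≡ 8² = 64 ≡ 4, 8^4 ≡ 4² = 16, 8^8 ≡ 16² = 256 ≡ 16, 8^16 ≡ 16² = 256 ≡ 16. Since 26 = 16 + 8 + 2, 8^26 ≡ 16·16·4: 16·16 = 256 ≡ 16, then 16·4 = 64 ≡ 4. So 8^26 ≡ 4 (mod 30).
So φ(2) = φ(8) = 4 while 2 ≠ 8, hence φ is not injective, hence not bijective.
Since φ is not bijective, we determine |image(φ)|. Computing x^26 mod 30 for each x (by repeated squaring, reducing mod 30 at every step), the values φ(0), φ(1), …, φ(29) are: 0, 1, 4, 9, 16, 25, 6, 19, 4, 21, 10, 1, 24, 19, 16, 15, 16, 19, 24, 1, 10, 21, 4, 19, 6, 25, 16, 9, 4, 1.
The distinct values are {0, 1, 4, 6, 9, 10, 15, 16, 19, 21, 24, 25}; there are 12 of them.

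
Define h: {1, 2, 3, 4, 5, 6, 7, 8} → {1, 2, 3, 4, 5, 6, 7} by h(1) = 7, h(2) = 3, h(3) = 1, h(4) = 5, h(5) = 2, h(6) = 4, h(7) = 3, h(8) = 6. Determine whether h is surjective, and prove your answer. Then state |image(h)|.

7

Every element of the codomain has a preimage: 1 = h(3), 2 = h(5), 3 = h(2), 4 = h(6), 5 = h(4), 6 = h(8), 7 = h(1).
Therefore h is surjective.
The image of h is {1, 2, 3, 4, 5, 6, 7}, which has 7 elements.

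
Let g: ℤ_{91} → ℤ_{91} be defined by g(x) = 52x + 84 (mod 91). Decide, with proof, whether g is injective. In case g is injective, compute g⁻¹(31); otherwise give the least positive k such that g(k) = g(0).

We have gcd(52, 91) = 13 > 1. Taking a = 0 and b = 7: g(0) = 84 and g(7) = 52·7 + 84 = 448 ≡ 84 (mod 91).
So g(0) = g(7) while 0 ≠ 7, hence g is not injective.
Since g is not injective, we find the least positive k with g(k) = g(0): this means 52k ≡ 0 (mod 91), i.e. 91 ∣ 52k. Since gcd(52, 91) = 13, dividing through by 13 this holds exactly when 7 ∣ 4k, and as gcd(4, 7) = 1, exactly when 7 ∣ k.
The smallest positive such k is 7.

7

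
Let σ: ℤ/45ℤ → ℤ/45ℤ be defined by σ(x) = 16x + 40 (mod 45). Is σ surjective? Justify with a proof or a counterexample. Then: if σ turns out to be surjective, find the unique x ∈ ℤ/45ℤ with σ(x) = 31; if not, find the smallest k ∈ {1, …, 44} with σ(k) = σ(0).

Since gcd(16, 45) = 1, 16 is invertible modulo 45. Euclid's algorithm: 45 = 2·16 + 13, 16 = 1·13 + 3, 13 = 4·3 + 1; back-substituting gives 1 = 31·16 − 11·45, so 16⁻¹ ≡ 31 (mod 45).
For any y ∈ ℤ/45ℤ, x = 31(y − 40) mod 45 satisfies σ(x) = 16·31(y − 40) + 40 ≡ y (since 16·31 ≡ 1 mod 45). So every y has a preimage.
So σ is surjective.
Since σ is surjective, we find σ⁻¹(31): we need 16x ≡ 31 − 40 ≡ 36 (mod 45). Using 16⁻¹ = 31: x ≡ 31·36 = 1116 = 24·45 + 36, so x = 36.
Check: σ(36) = 16·36 + 40 = 616 = 13·45 + 31 ≡ 31 (mod 45).

36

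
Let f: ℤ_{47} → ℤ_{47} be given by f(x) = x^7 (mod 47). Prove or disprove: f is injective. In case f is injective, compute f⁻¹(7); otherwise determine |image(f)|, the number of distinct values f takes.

32

Since 47 is prime, the nonzero elements of ℤ_{47} form a cyclic group of order 46.
As gcd(7, 46) = 1, raising to the 7th power is a bijection on this group: if s^7 ≡ t^7 then (st^{−1})^7 = 1, and the only element of order dividing gcd(7, 46) = 1 is 1, so s = t.
With f(0) = 0 this makes f injective on all of ℤ_{47}, hence bijective (finite equal-size domain and codomain). In particular f is injective.
Since f is injective, we find the preimage of 7. The inverse of x ↦ x^7 on (ℤ_{47})^× is x ↦ x^33, because 7·33 = 231 = 5·46 + 1 ≡ 1 (mod 46) and x^{46} = 1 for x ≠ 0 (Fermat). So f⁻¹(7) = 7^33 mod 47.
Repeated squaring mod 47: 7^1 ≡ 7, 7^2 ≡ 7² = 49 ≡ 2, 7^4 ≡ 2² = 4, 7^8 ≡ 4² = 16, 7^16 ≡ 16² = 256 ≡ 21, 7^32 ≡ 21² = 441 ≡ 18. Since 33 = 32 + 1, 7^33 ≡ 18·7: 18·7 = 126 ≡ 32. So 7^33 ≡ 32 (mod 47).
Hence f⁻¹(7) = 32.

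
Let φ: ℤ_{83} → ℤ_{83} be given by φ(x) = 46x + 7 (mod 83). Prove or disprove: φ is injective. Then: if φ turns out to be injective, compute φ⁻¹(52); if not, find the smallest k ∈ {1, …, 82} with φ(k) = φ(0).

Recall that φ is injective when φ(a) = φ(b) forces a = b.
If φ(a) = φ(b), then 46a ≡ 46b (mod 83). Because gcd(46, 83) = 1, we may cancel 46 to get a ≡ b (mod 83).
Hence φ is injective.
We now compute 46⁻¹ mod 83 explicitly. Euclid's algorithm: 83 = 1·46 + 37, 46 = 1·37 + 9, 37 = 4·9 + 1; back-substituting gives 1 = 74·46 − 41·83, so 46⁻¹ ≡ 74 (mod 83).
Since φ is injective, we compute φ⁻¹(52): solve 46x + 7 ≡ 52 (mod 83), i.e. 46x ≡ 45 (mod 83).
Multiplying by 46⁻¹ = 74 gives x ≡ 74·45 = 3330 = 40·83 + 10 ≡ 10 (mod 83).
Check: φ(10) = 46·10 + 7 = 467 = 5·83 + 52 ≡ 52 (mod 83).

10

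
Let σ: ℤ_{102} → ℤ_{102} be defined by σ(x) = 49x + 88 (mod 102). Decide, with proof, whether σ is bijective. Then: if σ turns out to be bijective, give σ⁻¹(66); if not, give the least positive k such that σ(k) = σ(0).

62

If σ(u) = σ(v), then 49u ≡ 49v (mod 102). Because gcd(49, 102) = 1, we may cancel 49 to get u ≡ v (mod 102).
We now compute 49⁻¹ mod 102 explicitly. Euclid's algorithm: 102 = 2·49 + 4, 49 = 12·4 + 1; back-substituting gives 1 = 25·49 − 12·102, so 49⁻¹ ≡ 25 (mod 102).
For any y ∈ ℤ_{102}, x = 25(y − 88) mod 102 satisfies σ(x) = 49·25(y − 88) + 88 ≡ y (since 49·25 ≡ 1 mod 102). So every y has a preimage.
Hence σ is bijective.
Since σ is bijective, we compute σ⁻¹(66): solve 49x + 88 ≡ 66 (mod 102), i.e. 49x ≡ 80 (mod 102).
Multiplying by 49⁻¹ = 25 gives x ≡ 25·80 = 2000 = 19·102 + 62 ≡ 62 (mod 102).
Check: σ(62) = 49·62 + 88 = 3126 = 30·102 + 66 ≡ 66 (mod 102).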